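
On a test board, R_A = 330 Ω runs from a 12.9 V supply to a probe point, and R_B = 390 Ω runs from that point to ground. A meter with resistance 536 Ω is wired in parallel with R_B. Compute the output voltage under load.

V_out ≈ 5.24 V

The load sits in parallel with R_B: R_B‖R_L = (390 × 536) / (390 + 536) = 225.7 Ω.
V_out = 12.9 × 225.7 / (330 + 225.7) = 12.9 × 225.7/555.7 = 5.24 V.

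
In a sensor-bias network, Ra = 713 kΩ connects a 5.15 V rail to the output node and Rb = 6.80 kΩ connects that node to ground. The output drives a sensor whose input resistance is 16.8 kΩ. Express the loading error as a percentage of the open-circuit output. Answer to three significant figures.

28.6 %

The divider's output (Thévenin) resistance is Ra‖Rb = 6.736 kΩ.
Fractional drop under load = R_th/(R_th + R_L) = 6.736 / (6.736 + 16.8) = 0.2862.
So the output falls by 28.6 %.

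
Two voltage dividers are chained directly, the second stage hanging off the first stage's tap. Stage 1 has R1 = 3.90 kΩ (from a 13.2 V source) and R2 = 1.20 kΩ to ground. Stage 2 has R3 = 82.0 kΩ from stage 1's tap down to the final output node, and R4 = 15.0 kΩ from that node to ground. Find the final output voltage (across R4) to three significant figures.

Stage 2 presents R3+R4 = 97.00 kΩ as a load on stage 1's tap.
Stage 1's lower leg becomes R2‖(R3+R4) = 1.185 kΩ, so V_mid = 13.2 × 1.185/5.085 = 3.077 V.
Stage 2 is itself unloaded: V_out = V_mid × R4/(R3+R4) = 3.077 × 15.0/97.00 = 0.476 V.

V_out ≈ 0.476 V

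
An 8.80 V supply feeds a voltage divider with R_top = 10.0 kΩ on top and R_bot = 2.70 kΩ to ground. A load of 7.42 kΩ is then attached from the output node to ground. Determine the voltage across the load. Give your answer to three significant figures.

V_out ≈ 1.45 V

The load sits in parallel with R_bot: R_bot‖R_L = (2.70 × 7.42) / (2.70 + 7.42) = 1.980 kΩ.
V_out = 8.80 × 1.980 / (10.0 + 1.980) = 8.80 × 1.980/11.98 = 1.45 V.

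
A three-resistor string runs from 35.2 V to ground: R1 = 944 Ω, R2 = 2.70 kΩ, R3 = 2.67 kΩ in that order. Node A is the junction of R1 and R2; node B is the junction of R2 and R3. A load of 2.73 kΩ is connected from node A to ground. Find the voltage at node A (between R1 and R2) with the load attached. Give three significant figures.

Below node A the series string R2+R3 = 5370 Ω sits in parallel with the 2730 Ω load: 1810 Ω.
V_A = 35.2 × 1810/(944 + 1810) = 23.1 V.

V ≈ 23.1 V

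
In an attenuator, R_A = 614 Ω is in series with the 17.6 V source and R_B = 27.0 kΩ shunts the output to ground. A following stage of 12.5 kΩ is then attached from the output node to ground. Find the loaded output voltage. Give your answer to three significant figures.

The load sits in parallel with R_B: R_B‖R_L = (27000 × 12500) / (27000 + 12500) = 8544 Ω.
V_out = 17.6 × 8544 / (614 + 8544) = 17.6 × 8544/9158 = 16.4 V.
(Unloaded it would have been 17.2 V.)

V_out ≈ 16.4 V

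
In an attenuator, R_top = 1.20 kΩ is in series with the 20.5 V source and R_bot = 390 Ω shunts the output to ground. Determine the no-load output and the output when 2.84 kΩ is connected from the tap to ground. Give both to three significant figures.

Unloaded: 5.03 V; loaded: 4.56 V

Open-circuit: V = 20.5 × 390/(1200 + 390) = 5.03 V.
With the load, R_bot becomes R_bot‖R_L = 342.9 Ω, so V = 20.5 × 342.9/1543 = 4.56 V.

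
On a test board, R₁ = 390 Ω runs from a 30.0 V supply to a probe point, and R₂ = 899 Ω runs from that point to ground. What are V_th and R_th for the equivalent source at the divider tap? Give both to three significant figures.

V_th = 20.9 V, R_th = 272 Ω

V_th is the open-circuit tap voltage: 30.0 × 899/(390 + 899) = 20.9 V.
With the supply zeroed, R₁ and R₂ appear in parallel from the tap: R_th = R₁‖R₂ = (390 × 899)/1289 = 272 Ω.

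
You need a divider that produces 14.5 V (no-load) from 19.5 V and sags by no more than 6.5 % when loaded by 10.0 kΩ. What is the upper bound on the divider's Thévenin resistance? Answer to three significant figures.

R_th ≤ 695 Ω

Loading drop = R_th/(R_th + R_L) ≤ 0.0650, so R_th ≤ R_L · ε/(1−ε) = 10.0 kΩ × 0.0650/0.9350 = 695 Ω.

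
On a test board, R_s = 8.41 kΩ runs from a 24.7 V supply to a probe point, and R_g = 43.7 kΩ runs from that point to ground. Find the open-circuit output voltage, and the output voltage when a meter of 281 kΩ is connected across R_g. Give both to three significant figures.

Open-circuit: V = 24.7 × 43.7/(8.41 + 43.7) = 20.7 V.
With the load, R_g becomes R_g‖R_L = 37.82 kΩ, so V = 24.7 × 37.82/46.23 = 20.2 V.

Unloaded: 20.7 V; loaded: 20.2 V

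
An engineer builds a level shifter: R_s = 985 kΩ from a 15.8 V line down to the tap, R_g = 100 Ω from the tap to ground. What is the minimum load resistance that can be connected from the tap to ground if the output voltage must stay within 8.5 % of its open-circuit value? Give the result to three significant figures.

R_L(min) ≈ 1.08 kΩ

Output resistance R_th = R_s‖R_g = (985000 × 100)/985100 = 99.99 Ω.
The fractional drop is R_th/(R_th + R_L); requiring this ≤ 0.0850 gives R_L ≥ R_th(1/0.0850 − 1) = 99.99 × 10.76 = 1.08 kΩ.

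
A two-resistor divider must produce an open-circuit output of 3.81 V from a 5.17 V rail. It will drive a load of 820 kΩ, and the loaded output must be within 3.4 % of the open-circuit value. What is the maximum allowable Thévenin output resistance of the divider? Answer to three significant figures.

Loading drop = R_th/(R_th + R_L) ≤ 0.0340, so R_th ≤ R_L · ε/(1−ε) = 820 kΩ × 0.0340/0.9660 = 28.9 kΩ.

R_th ≤ 28.9 kΩ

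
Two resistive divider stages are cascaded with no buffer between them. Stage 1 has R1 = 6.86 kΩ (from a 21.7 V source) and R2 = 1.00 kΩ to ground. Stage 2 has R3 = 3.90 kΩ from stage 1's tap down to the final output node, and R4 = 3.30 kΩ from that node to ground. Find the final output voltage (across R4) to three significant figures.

Stage 2 presents R3+R4 = 7.200 kΩ as a load on stage 1's tap.
Stage 1's lower leg becomes R2‖(R3+R4) = 0.8780 kΩ, so V_mid = 21.7 × 0.8780/7.738 = 2.462 V.
Stage 2 is itself unloaded: V_out = V_mid × R4/(R3+R4) = 2.462 × 3.30/7.200 = 1.13 V.

V_out ≈ 1.13 V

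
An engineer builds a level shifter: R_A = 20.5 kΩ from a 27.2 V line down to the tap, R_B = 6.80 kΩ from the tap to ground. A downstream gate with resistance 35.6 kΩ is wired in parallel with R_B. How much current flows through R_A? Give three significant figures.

I ≈ 1.04 mA

R_B‖R_L = 5.709 kΩ, so the source sees R_A + R_B‖R_L = 26.21 kΩ.
I = 27.2 V / 26.21 kΩ = 1.04 mA.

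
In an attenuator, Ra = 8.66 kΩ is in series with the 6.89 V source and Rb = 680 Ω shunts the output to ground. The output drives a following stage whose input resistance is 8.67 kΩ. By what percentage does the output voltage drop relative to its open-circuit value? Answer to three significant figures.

6.78 %

The divider's output (Thévenin) resistance is Ra‖Rb = 630.5 Ω.
Fractional drop under load = R_th/(R_th + R_L) = 630.5 / (630.5 + 8670) = 0.06779.
So the output falls by 6.78 %.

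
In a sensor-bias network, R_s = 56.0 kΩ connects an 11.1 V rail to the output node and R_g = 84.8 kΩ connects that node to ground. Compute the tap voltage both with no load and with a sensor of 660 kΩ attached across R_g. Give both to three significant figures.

Unloaded: 6.69 V; loaded: 6.36 V

Open-circuit: V = 11.1 × 84.8/(56.0 + 84.8) = 6.69 V.
With the load, R_g becomes R_g‖R_L = 75.15 kΩ, so V = 11.1 × 75.15/131.1 = 6.36 V.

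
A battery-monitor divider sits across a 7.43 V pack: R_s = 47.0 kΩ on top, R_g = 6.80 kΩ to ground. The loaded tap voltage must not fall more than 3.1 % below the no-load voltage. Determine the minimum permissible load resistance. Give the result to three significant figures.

R_L(min) ≈ 186 kΩ

Output resistance R_th = R_s‖R_g = (47.0 × 6.80)/53.80 = 5.941 kΩ.
The fractional drop is R_th/(R_th + R_L); requiring this ≤ 0.0310 gives R_L ≥ R_th(1/0.0310 − 1) = 5.941 × 31.26 = 186 kΩ.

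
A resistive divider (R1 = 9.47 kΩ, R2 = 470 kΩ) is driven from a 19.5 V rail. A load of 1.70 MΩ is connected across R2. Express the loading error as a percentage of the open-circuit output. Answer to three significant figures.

The divider's output (Thévenin) resistance is R1‖R2 = 9.283 kΩ.
Fractional drop under load = R_th/(R_th + R_L) = 9.283 / (9.283 + 1700) = 0.005431.
So the output falls by 0.543 %.

0.543 %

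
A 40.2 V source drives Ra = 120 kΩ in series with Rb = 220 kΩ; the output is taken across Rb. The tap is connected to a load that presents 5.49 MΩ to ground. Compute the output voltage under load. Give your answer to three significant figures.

The load sits in parallel with Rb: Rb‖R_L = (220 × 5490) / (220 + 5490) = 211.5 kΩ.
V_out = 40.2 × 211.5 / (120 + 211.5) = 40.2 × 211.5/331.5 = 25.6 V.

V_out ≈ 25.6 V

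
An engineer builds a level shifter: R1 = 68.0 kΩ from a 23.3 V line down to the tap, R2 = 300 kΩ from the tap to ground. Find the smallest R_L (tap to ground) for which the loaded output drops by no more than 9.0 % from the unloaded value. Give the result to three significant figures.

Output resistance R_th = R1‖R2 = (68.0 × 300)/368.0 = 55.43 kΩ.
The fractional drop is R_th/(R_th + R_L); requiring this ≤ 0.0900 gives R_L ≥ R_th(1/0.0900 − 1) = 55.43 × 10.11 = 561 kΩ.

R_L(min) ≈ 561 kΩ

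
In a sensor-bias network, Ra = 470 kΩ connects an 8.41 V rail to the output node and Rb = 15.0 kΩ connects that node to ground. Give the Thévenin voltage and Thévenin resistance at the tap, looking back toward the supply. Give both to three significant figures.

V_th is the open-circuit tap voltage: 8.41 × 15.0/(470 + 15.0) = 0.260 V.
With the supply zeroed, Ra and Rb appear in parallel from the tap: R_th = Ra‖Rb = (470 × 15.0)/485.0 = 14.5 kΩ.

V_th = 0.260 V, R_th = 14.5 kΩ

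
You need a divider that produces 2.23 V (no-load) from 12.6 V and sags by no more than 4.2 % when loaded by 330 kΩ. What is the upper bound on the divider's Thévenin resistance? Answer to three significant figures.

R_th ≤ 14.5 kΩ

Loading drop = R_th/(R_th + R_L) ≤ 0.0420, so R_th ≤ R_L · ε/(1−ε) = 330 kΩ × 0.0420/0.9580 = 14.5 kΩ.
(Any R1, R2 with R2/(R1+R2) = 0.177 and R1‖R2 ≤ 14.5 kΩ will meet the spec.)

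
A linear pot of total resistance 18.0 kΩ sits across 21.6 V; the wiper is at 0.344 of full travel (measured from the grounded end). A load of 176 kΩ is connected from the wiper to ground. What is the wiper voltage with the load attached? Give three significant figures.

V ≈ 7.26 V

The wiper splits the pot into (1−α)R = 11.81 kΩ above and αR = 6.192 kΩ below.
Lower section ‖ load = 5.982 kΩ.
V_wiper = 21.6 × 5.982/(11.81 + 5.982) = 7.26 V.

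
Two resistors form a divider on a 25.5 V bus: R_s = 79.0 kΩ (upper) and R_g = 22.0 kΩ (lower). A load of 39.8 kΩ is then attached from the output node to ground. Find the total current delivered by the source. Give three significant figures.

R_g‖R_L = 14.17 kΩ, so the source sees R_s + R_g‖R_L = 93.17 kΩ.
I = 25.5 V / 93.17 kΩ = 0.274 mA.

I ≈ 0.274 mA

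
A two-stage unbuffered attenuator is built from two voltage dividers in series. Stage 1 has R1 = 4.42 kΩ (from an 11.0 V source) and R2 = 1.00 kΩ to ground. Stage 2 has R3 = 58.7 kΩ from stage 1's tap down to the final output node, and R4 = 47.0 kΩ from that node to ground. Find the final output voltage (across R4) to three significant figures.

Stage 2 presents R3+R4 = 105.7 kΩ as a load on stage 1's tap.
Stage 1's lower leg becomes R2‖(R3+R4) = 0.9906 kΩ, so V_mid = 11.0 × 0.9906/5.411 = 2.014 V.
Stage 2 is itself unloaded: V_out = V_mid × R4/(R3+R4) = 2.014 × 47.0/105.7 = 0.896 V.

V_out ≈ 0.896 V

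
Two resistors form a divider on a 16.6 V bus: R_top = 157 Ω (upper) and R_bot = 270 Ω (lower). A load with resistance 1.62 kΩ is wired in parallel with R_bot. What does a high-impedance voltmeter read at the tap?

The load sits in parallel with R_bot: R_bot‖R_L = (270 × 1620) / (270 + 1620) = 231.4 Ω.
V_out = 16.6 × 231.4 / (157 + 231.4) = 16.6 × 231.4/388.4 = 9.89 V.
(Unloaded it would have been 10.5 V.)

V_out ≈ 9.89 V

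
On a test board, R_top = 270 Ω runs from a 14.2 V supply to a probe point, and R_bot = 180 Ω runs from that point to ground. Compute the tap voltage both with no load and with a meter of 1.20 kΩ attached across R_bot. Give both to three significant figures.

Open-circuit: V = 14.2 × 180/(270 + 180) = 5.68 V.
With the load, R_bot becomes R_bot‖R_L = 156.5 Ω, so V = 14.2 × 156.5/426.5 = 5.21 V.

Unloaded: 5.68 V; loaded: 5.21 V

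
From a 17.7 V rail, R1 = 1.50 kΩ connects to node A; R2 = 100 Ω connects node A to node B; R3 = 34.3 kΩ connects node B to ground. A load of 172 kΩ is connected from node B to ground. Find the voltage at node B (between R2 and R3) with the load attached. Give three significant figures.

V ≈ 16.8 V

At node B, R3 is in parallel with the load: R3‖R_L = 28600 Ω.
Below node A the resistance is R2 + (R3‖R_L) = 28700 Ω, so V_A = 17.7 × 28700/30200 = 16.82 V.
Then V_B = V_A × (R3‖R_L)/(R2 + R3‖R_L) = 16.82 × 28600/28700 = 16.8 V.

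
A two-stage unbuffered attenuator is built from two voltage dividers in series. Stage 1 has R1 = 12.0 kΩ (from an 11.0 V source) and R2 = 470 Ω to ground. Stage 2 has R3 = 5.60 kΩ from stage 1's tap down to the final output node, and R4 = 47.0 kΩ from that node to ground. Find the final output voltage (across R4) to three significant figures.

Stage 2 presents R3+R4 = 52600 Ω as a load on stage 1's tap.
Stage 1's lower leg becomes R2‖(R3+R4) = 465.8 Ω, so V_mid = 11.0 × 465.8/12470 = 0.4111 V.
Stage 2 is itself unloaded: V_out = V_mid × R4/(R3+R4) = 0.4111 × 47000/52600 = 0.367 V.

V_out ≈ 0.367 V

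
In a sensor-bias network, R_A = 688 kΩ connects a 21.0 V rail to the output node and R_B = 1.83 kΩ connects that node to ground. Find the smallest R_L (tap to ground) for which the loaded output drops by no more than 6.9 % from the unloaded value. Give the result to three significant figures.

Output resistance R_th = R_A‖R_B = (688 × 1.83)/689.8 = 1.825 kΩ.
The fractional drop is R_th/(R_th + R_L); requiring this ≤ 0.0690 gives R_L ≥ R_th(1/0.0690 − 1) = 1.825 × 13.49 = 24.6 kΩ.

R_L(min) ≈ 24.6 kΩ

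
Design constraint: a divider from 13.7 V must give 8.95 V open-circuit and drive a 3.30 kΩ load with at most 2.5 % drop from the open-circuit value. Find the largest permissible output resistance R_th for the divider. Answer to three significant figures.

R_th ≤ 84.6 Ω

Loading drop = R_th/(R_th + R_L) ≤ 0.0250, so R_th ≤ R_L · ε/(1−ε) = 3.30 kΩ × 0.0250/0.9750 = 84.6 Ω.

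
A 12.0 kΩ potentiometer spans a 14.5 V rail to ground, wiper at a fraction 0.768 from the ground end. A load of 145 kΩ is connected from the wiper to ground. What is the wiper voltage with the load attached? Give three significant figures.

The wiper splits the pot into (1−α)R = 2.784 kΩ above and αR = 9.216 kΩ below.
Lower section ‖ load = 8.665 kΩ.
V_wiper = 14.5 × 8.665/(2.784 + 8.665) = 11.0 V.

V ≈ 11.0 V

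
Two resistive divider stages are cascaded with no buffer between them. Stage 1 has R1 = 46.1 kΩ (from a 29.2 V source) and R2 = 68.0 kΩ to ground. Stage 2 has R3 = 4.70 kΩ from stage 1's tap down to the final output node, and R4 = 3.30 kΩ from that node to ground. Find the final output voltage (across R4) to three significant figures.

Stage 2 presents R3+R4 = 8.000 kΩ as a load on stage 1's tap.
Stage 1's lower leg becomes R2‖(R3+R4) = 7.158 kΩ, so V_mid = 29.2 × 7.158/53.26 = 3.924 V.
Stage 2 is itself unloaded: V_out = V_mid × R4/(R3+R4) = 3.924 × 3.30/8.000 = 1.62 V.

V_out ≈ 1.62 V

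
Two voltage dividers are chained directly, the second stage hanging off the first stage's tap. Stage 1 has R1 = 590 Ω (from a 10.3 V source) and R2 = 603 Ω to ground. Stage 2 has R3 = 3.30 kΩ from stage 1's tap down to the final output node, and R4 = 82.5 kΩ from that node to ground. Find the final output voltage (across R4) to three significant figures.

Stage 2 presents R3+R4 = 85800 Ω as a load on stage 1's tap.
Stage 1's lower leg becomes R2‖(R3+R4) = 598.8 Ω, so V_mid = 10.3 × 598.8/1189 = 5.188 V.
Stage 2 is itself unloaded: V_out = V_mid × R4/(R3+R4) = 5.188 × 82500/85800 = 4.99 V.

V_out ≈ 4.99 V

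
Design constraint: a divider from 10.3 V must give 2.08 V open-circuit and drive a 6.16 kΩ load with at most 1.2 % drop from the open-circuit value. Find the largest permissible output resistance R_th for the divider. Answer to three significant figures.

Loading drop = R_th/(R_th + R_L) ≤ 0.0120, so R_th ≤ R_L · ε/(1−ε) = 6.16 kΩ × 0.0120/0.9880 = 74.8 Ω.

R_th ≤ 74.8 Ω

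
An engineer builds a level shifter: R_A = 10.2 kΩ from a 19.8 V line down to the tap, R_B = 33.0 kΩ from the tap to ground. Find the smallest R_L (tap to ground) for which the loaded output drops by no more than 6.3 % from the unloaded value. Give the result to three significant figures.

Output resistance R_th = R_A‖R_B = (10.2 × 33.0)/43.20 = 7.792 kΩ.
The fractional drop is R_th/(R_th + R_L); requiring this ≤ 0.0630 gives R_L ≥ R_th(1/0.0630 − 1) = 7.792 × 14.87 = 116 kΩ.

R_L(min) ≈ 116 kΩ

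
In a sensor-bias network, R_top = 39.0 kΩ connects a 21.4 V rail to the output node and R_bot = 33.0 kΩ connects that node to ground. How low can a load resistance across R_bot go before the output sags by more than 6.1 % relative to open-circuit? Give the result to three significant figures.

Output resistance R_th = R_top‖R_bot = (39.0 × 33.0)/72.00 = 17.88 kΩ.
The fractional drop is R_th/(R_th + R_L); requiring this ≤ 0.0610 gives R_L ≥ R_th(1/0.0610 − 1) = 17.88 × 15.39 = 275 kΩ.

R_L(min) ≈ 275 kΩ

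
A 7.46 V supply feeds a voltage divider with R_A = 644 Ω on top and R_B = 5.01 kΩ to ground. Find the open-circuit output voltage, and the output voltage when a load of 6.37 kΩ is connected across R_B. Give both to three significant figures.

Open-circuit: V = 7.46 × 5010/(644 + 5010) = 6.61 V.
With the load, R_B becomes R_B‖R_L = 2804 Ω, so V = 7.46 × 2804/3448 = 6.07 V.

Unloaded: 6.61 V; loaded: 6.07 V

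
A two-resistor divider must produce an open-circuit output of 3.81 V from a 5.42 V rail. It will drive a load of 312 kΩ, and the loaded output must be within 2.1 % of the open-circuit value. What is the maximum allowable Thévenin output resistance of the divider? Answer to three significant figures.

R_th ≤ 6.69 kΩ

Loading drop = R_th/(R_th + R_L) ≤ 0.0210, so R_th ≤ R_L · ε/(1−ε) = 312 kΩ × 0.0210/0.9790 = 6.69 kΩ.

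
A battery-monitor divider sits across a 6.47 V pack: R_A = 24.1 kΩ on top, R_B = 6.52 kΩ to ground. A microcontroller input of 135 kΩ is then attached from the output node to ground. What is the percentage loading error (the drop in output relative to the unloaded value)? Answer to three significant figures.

The divider's output (Thévenin) resistance is R_A‖R_B = 5.132 kΩ.
Fractional drop under load = R_th/(R_th + R_L) = 5.132 / (5.132 + 135) = 0.03662.
So the output falls by 3.66 %.

3.66 %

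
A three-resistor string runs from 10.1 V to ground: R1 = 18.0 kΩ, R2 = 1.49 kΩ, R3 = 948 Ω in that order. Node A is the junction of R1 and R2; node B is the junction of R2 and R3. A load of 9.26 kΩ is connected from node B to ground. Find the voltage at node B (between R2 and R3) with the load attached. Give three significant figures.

V ≈ 0.427 V

At node B, R3 is in parallel with the load: R3‖R_L = 860.0 Ω.
Below node A the resistance is R2 + (R3‖R_L) = 2350 Ω, so V_A = 10.1 × 2350/20350 = 1.166 V.
Then V_B = V_A × (R3‖R_L)/(R2 + R3‖R_L) = 1.166 × 860.0/2350 = 0.427 V.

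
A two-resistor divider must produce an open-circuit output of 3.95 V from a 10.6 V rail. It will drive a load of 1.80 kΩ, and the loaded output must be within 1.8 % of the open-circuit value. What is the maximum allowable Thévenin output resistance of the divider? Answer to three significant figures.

R_th ≤ 33.0 Ω

Loading drop = R_th/(R_th + R_L) ≤ 0.0180, so R_th ≤ R_L · ε/(1−ε) = 1.80 kΩ × 0.0180/0.9820 = 33.0 Ω.
(Any R1, R2 with R2/(R1+R2) = 0.373 and R1‖R2 ≤ 33.0 Ω will meet the spec.)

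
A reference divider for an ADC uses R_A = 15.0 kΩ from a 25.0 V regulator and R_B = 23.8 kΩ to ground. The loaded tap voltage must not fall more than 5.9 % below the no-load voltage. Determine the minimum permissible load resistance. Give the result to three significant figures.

Output resistance R_th = R_A‖R_B = (15.0 × 23.8)/38.80 = 9.201 kΩ.
The fractional drop is R_th/(R_th + R_L); requiring this ≤ 0.0590 gives R_L ≥ R_th(1/0.0590 − 1) = 9.201 × 15.95 = 147 kΩ.

R_L(min) ≈ 147 kΩ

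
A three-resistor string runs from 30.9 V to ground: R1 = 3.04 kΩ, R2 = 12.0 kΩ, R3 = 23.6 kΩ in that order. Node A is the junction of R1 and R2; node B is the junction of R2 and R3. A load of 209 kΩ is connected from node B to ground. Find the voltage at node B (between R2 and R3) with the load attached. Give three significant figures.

At node B, R3 is in parallel with the load: R3‖R_L = 21.21 kΩ.
Below node A the resistance is R2 + (R3‖R_L) = 33.21 kΩ, so V_A = 30.9 × 33.21/36.25 = 28.31 V.
Then V_B = V_A × (R3‖R_L)/(R2 + R3‖R_L) = 28.31 × 21.21/33.21 = 18.1 V.

V ≈ 18.1 V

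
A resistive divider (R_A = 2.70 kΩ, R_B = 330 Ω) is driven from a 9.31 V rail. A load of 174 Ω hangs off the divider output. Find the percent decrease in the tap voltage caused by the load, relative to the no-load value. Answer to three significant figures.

Unloaded V = 9.31 × 330/3030 = 1.014 V.
Loaded: R_B‖R_L = 113.9 Ω, giving V = 9.31 × 113.9/2814 = 0.3769 V.
Drop = (1.014 − 0.3769) / 1.014 = 62.8 %.

62.8 %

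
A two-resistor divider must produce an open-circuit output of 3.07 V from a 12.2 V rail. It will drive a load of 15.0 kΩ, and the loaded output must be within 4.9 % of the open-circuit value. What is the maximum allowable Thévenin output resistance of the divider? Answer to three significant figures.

Loading drop = R_th/(R_th + R_L) ≤ 0.0490, so R_th ≤ R_L · ε/(1−ε) = 15.0 kΩ × 0.0490/0.9510 = 773 Ω.

R_th ≤ 773 Ω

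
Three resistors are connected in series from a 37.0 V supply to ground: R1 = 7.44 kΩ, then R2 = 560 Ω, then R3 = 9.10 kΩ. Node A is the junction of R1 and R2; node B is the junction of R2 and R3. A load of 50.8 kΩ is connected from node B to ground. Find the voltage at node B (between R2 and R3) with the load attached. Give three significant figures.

At node B, R3 is in parallel with the load: R3‖R_L = 7718 Ω.
Below node A the resistance is R2 + (R3‖R_L) = 8278 Ω, so V_A = 37.0 × 8278/15720 = 19.49 V.
Then V_B = V_A × (R3‖R_L)/(R2 + R3‖R_L) = 19.49 × 7718/8278 = 18.2 V.

V ≈ 18.2 V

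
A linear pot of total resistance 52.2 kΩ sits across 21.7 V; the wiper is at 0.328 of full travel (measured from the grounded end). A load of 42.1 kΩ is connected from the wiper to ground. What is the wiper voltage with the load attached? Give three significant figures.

V ≈ 5.59 V

The wiper splits the pot into (1−α)R = 35.08 kΩ above and αR = 17.12 kΩ below.
Lower section ‖ load = 12.17 kΩ.
V_wiper = 21.7 × 12.17/(35.08 + 12.17) = 5.59 V.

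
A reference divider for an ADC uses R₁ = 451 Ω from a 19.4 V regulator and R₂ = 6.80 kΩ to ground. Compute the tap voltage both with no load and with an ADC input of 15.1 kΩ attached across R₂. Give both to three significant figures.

Unloaded: 18.2 V; loaded: 17.7 V

Open-circuit: V = 19.4 × 6800/(451 + 6800) = 18.2 V.
With the load, R₂ becomes R₂‖R_L = 4689 Ω, so V = 19.4 × 4689/5140 = 17.7 V.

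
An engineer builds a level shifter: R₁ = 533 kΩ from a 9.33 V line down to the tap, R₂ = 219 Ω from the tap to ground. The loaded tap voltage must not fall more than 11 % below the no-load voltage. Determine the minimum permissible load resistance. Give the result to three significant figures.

Output resistance R_th = R₁‖R₂ = (533000 × 219)/533200 = 218.9 Ω.
The fractional drop is R_th/(R_th + R_L); requiring this ≤ 0.110 gives R_L ≥ R_th(1/0.110 − 1) = 218.9 × 8.091 = 1.77 kΩ.

R_L(min) ≈ 1.77 kΩ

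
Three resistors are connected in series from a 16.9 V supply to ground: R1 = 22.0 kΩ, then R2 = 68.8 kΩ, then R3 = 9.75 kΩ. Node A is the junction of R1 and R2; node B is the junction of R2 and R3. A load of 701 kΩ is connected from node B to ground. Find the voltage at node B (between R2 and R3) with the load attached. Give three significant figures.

V ≈ 1.62 V

At node B, R3 is in parallel with the load: R3‖R_L = 9.616 kΩ.
Below node A the resistance is R2 + (R3‖R_L) = 78.42 kΩ, so V_A = 16.9 × 78.42/100.4 = 13.20 V.
Then V_B = V_A × (R3‖R_L)/(R2 + R3‖R_L) = 13.20 × 9.616/78.42 = 1.62 V.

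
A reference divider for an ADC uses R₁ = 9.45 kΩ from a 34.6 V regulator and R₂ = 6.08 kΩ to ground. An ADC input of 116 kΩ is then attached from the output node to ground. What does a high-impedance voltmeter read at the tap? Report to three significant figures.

V_out ≈ 13.1 V

The load sits in parallel with R₂: R₂‖R_L = (6.08 × 116) / (6.08 + 116) = 5.777 kΩ.
V_out = 34.6 × 5.777 / (9.45 + 5.777) = 34.6 × 5.777/15.23 = 13.1 V.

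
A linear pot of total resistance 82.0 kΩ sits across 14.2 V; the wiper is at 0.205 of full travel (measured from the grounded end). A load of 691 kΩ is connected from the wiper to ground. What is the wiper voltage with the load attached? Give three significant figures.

The wiper splits the pot into (1−α)R = 65.19 kΩ above and αR = 16.81 kΩ below.
Lower section ‖ load = 16.41 kΩ.
V_wiper = 14.2 × 16.41/(65.19 + 16.41) = 2.86 V.

V ≈ 2.86 V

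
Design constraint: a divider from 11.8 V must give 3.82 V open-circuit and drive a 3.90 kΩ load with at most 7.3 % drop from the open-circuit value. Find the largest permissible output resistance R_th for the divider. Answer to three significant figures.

R_th ≤ 307 Ω

Loading drop = R_th/(R_th + R_L) ≤ 0.0730, so R_th ≤ R_L · ε/(1−ε) = 3.90 kΩ × 0.0730/0.9270 = 307 Ω.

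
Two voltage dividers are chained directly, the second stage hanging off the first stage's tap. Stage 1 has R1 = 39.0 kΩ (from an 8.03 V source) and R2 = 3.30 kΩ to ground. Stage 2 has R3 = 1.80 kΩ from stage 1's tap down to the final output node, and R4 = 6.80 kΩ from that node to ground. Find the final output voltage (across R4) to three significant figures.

Stage 2 presents R3+R4 = 8.600 kΩ as a load on stage 1's tap.
Stage 1's lower leg becomes R2‖(R3+R4) = 2.385 kΩ, so V_mid = 8.03 × 2.385/41.38 = 0.4627 V.
Stage 2 is itself unloaded: V_out = V_mid × R4/(R3+R4) = 0.4627 × 6.80/8.600 = 0.366 V.

V_out ≈ 0.366 V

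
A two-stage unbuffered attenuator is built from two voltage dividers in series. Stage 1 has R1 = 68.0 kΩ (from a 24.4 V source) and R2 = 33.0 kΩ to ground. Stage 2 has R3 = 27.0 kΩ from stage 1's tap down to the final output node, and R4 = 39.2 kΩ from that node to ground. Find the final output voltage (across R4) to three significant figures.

V_out ≈ 3.53 V

Stage 2 presents R3+R4 = 66.20 kΩ as a load on stage 1's tap.
Stage 1's lower leg becomes R2‖(R3+R4) = 22.02 kΩ, so V_mid = 24.4 × 22.02/90.02 = 5.969 V.
Stage 2 is itself unloaded: V_out = V_mid × R4/(R3+R4) = 5.969 × 39.2/66.20 = 3.53 V.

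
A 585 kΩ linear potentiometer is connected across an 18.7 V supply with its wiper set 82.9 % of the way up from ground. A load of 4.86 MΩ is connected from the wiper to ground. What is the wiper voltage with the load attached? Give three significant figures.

V ≈ 15.2 V

The wiper splits the pot into (1−α)R = 100.0 kΩ above and αR = 485.0 kΩ below.
Lower section ‖ load = 441.0 kΩ.
V_wiper = 18.7 × 441.0/(100.0 + 441.0) = 15.2 V.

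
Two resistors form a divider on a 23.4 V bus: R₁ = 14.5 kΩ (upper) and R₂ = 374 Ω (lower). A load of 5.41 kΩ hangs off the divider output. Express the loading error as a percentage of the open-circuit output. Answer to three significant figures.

The divider's output (Thévenin) resistance is R₁‖R₂ = 364.6 Ω.
Fractional drop under load = R_th/(R_th + R_L) = 364.6 / (364.6 + 5410) = 0.06314.
So the output falls by 6.31 %.

6.31 %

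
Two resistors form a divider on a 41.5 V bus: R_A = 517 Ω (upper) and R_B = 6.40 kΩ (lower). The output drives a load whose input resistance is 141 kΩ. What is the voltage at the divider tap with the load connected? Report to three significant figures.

V_out ≈ 38.3 V

The load sits in parallel with R_B: R_B‖R_L = (6400 × 141000) / (6400 + 141000) = 6122 Ω.
V_out = 41.5 × 6122 / (517 + 6122) = 41.5 × 6122/6639 = 38.3 V.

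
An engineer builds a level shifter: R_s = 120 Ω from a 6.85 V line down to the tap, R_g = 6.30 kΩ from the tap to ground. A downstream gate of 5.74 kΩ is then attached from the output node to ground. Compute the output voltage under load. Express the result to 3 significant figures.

The load sits in parallel with R_g: R_g‖R_L = (6300 × 5740) / (6300 + 5740) = 3003 Ω.
V_out = 6.85 × 3003 / (120 + 3003) = 6.85 × 3003/3123 = 6.59 V.
(Unloaded it would have been 6.72 V.)

V_out ≈ 6.59 V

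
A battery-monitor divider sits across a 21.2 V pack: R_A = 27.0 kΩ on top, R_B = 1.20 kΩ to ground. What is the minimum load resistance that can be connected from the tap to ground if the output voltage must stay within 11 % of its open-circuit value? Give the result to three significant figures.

Output resistance R_th = R_A‖R_B = (27.0 × 1.20)/28.20 = 1.149 kΩ.
The fractional drop is R_th/(R_th + R_L); requiring this ≤ 0.110 gives R_L ≥ R_th(1/0.110 − 1) = 1.149 × 8.091 = 9.30 kΩ.

R_L(min) ≈ 9.30 kΩ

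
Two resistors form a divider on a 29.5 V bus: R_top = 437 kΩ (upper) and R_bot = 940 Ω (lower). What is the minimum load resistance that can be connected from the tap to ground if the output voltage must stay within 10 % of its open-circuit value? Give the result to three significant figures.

R_L(min) ≈ 8.44 kΩ

Output resistance R_th = R_top‖R_bot = (437000 × 940)/437900 = 938.0 Ω.
The fractional drop is R_th/(R_th + R_L); requiring this ≤ 0.100 gives R_L ≥ R_th(1/0.100 − 1) = 938.0 × 9.000 = 8.44 kΩ.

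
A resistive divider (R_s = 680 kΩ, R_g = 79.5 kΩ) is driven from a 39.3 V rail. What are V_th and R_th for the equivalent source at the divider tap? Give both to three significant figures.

V_th is the open-circuit tap voltage: 39.3 × 79.5/(680 + 79.5) = 4.11 V.
With the supply zeroed, R_s and R_g appear in parallel from the tap: R_th = R_s‖R_g = (680 × 79.5)/759.5 = 71.2 kΩ.

V_th = 4.11 V, R_th = 71.2 kΩ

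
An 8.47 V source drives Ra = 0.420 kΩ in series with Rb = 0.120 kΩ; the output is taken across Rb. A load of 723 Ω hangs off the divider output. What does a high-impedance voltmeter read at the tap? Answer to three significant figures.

V_out ≈ 1.67 V

The load sits in parallel with Rb: Rb‖R_L = (120 × 723) / (120 + 723) = 102.9 Ω.
V_out = 8.47 × 102.9 / (420 + 102.9) = 8.47 × 102.9/522.9 = 1.67 V.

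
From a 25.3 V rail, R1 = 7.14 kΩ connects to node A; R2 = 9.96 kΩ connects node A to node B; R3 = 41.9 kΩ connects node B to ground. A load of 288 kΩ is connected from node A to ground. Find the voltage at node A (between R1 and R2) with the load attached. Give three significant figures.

V ≈ 21.8 V

Below node A the series string R2+R3 = 51.86 kΩ sits in parallel with the 288 kΩ load: 43.95 kΩ.
V_A = 25.3 × 43.95/(7.14 + 43.95) = 21.8 V.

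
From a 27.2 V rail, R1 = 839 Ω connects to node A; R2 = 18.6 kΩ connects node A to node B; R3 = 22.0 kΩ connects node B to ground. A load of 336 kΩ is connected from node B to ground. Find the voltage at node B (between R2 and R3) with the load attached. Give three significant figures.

V ≈ 14.0 V

At node B, R3 is in parallel with the load: R3‖R_L = 20650 Ω.
Below node A the resistance is R2 + (R3‖R_L) = 39250 Ω, so V_A = 27.2 × 39250/40090 = 26.63 V.
Then V_B = V_A × (R3‖R_L)/(R2 + R3‖R_L) = 26.63 × 20650/39250 = 14.0 V.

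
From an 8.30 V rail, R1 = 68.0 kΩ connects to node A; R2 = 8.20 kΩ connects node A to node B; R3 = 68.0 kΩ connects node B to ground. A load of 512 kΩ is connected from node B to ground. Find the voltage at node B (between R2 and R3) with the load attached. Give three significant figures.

At node B, R3 is in parallel with the load: R3‖R_L = 60.03 kΩ.
Below node A the resistance is R2 + (R3‖R_L) = 68.23 kΩ, so V_A = 8.30 × 68.23/136.2 = 4.157 V.
Then V_B = V_A × (R3‖R_L)/(R2 + R3‖R_L) = 4.157 × 60.03/68.23 = 3.66 V.

V ≈ 3.66 V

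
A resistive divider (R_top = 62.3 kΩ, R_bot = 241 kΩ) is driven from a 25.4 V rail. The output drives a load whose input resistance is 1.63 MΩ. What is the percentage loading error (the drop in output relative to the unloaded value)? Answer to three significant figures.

2.95 %

The divider's output (Thévenin) resistance is R_top‖R_bot = 49.50 kΩ.
Fractional drop under load = R_th/(R_th + R_L) = 49.50 / (49.50 + 1630) = 0.02947.
So the output falls by 2.95 %.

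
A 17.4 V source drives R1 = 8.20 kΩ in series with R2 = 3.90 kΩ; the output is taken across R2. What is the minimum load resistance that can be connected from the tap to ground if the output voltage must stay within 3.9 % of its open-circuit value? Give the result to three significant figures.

R_L(min) ≈ 65.1 kΩ

Output resistance R_th = R1‖R2 = (8.20 × 3.90)/12.10 = 2.643 kΩ.
The fractional drop is R_th/(R_th + R_L); requiring this ≤ 0.0390 gives R_L ≥ R_th(1/0.0390 − 1) = 2.643 × 24.64 = 65.1 kΩ.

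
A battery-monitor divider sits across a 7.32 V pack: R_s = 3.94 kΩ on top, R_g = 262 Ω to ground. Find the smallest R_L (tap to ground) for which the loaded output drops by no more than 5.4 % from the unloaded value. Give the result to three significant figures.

Output resistance R_th = R_s‖R_g = (3940 × 262)/4202 = 245.7 Ω.
The fractional drop is R_th/(R_th + R_L); requiring this ≤ 0.0540 gives R_L ≥ R_th(1/0.0540 − 1) = 245.7 × 17.52 = 4.30 kΩ.

R_L(min) ≈ 4.30 kΩ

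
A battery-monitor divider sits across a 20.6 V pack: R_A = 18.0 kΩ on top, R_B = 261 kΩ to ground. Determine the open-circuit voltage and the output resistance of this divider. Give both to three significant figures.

V_th is the open-circuit tap voltage: 20.6 × 261/(18.0 + 261) = 19.3 V.
With the supply zeroed, R_A and R_B appear in parallel from the tap: R_th = R_A‖R_B = (18.0 × 261)/279.0 = 16.8 kΩ.

V_th = 19.3 V, R_th = 16.8 kΩ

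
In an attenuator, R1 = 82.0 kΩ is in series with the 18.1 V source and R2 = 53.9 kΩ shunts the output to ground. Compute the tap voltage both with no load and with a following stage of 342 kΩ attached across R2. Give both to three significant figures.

Open-circuit: V = 18.1 × 53.9/(82.0 + 53.9) = 7.18 V.
With the load, R2 becomes R2‖R_L = 46.56 kΩ, so V = 18.1 × 46.56/128.6 = 6.56 V.

Unloaded: 7.18 V; loaded: 6.56 V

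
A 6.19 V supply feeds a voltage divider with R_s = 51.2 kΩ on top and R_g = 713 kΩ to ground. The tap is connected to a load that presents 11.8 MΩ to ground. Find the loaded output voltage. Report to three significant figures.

The load sits in parallel with R_g: R_g‖R_L = (713 × 11800) / (713 + 11800) = 672.4 kΩ.
V_out = 6.19 × 672.4 / (51.2 + 672.4) = 6.19 × 672.4/723.6 = 5.75 V.

V_out ≈ 5.75 V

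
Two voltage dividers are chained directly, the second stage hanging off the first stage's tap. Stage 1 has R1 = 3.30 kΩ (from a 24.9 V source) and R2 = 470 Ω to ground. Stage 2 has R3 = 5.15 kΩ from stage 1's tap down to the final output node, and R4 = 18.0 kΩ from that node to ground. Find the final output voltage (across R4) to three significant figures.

V_out ≈ 2.37 V

Stage 2 presents R3+R4 = 23150 Ω as a load on stage 1's tap.
Stage 1's lower leg becomes R2‖(R3+R4) = 460.6 Ω, so V_mid = 24.9 × 460.6/3761 = 3.050 V.
Stage 2 is itself unloaded: V_out = V_mid × R4/(R3+R4) = 3.050 × 18000/23150 = 2.37 V.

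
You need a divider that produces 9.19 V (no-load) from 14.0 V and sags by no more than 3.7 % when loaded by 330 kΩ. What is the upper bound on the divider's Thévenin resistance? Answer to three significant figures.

R_th ≤ 12.7 kΩ

Loading drop = R_th/(R_th + R_L) ≤ 0.0370, so R_th ≤ R_L · ε/(1−ε) = 330 kΩ × 0.0370/0.9630 = 12.7 kΩ.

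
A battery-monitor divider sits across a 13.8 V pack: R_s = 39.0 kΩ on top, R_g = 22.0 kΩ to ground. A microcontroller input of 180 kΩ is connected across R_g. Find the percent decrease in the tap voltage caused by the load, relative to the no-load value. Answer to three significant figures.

The divider's output (Thévenin) resistance is R_s‖R_g = 14.07 kΩ.
Fractional drop under load = R_th/(R_th + R_L) = 14.07 / (14.07 + 180) = 0.07248.
So the output falls by 7.25 %.

7.25 %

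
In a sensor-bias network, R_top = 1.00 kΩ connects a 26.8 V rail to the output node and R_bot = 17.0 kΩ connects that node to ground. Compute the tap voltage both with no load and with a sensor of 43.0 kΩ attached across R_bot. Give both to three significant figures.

Unloaded: 25.3 V; loaded: 24.8 V

Open-circuit: V = 26.8 × 17.0/(1.00 + 17.0) = 25.3 V.
With the load, R_bot becomes R_bot‖R_L = 12.18 kΩ, so V = 26.8 × 12.18/13.18 = 24.8 V.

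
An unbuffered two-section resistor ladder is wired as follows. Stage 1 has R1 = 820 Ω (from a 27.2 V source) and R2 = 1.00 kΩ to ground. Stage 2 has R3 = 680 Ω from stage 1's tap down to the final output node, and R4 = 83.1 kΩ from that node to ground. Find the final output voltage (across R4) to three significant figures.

V_out ≈ 14.7 V

Stage 2 presents R3+R4 = 83780 Ω as a load on stage 1's tap.
Stage 1's lower leg becomes R2‖(R3+R4) = 988.2 Ω, so V_mid = 27.2 × 988.2/1808 = 14.87 V.
Stage 2 is itself unloaded: V_out = V_mid × R4/(R3+R4) = 14.87 × 83100/83780 = 14.7 V.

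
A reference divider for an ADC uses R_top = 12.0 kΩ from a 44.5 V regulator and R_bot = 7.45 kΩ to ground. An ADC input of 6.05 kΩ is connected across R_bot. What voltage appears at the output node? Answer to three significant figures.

The load sits in parallel with R_bot: R_bot‖R_L = (7.45 × 6.05) / (7.45 + 6.05) = 3.339 kΩ.
V_out = 44.5 × 3.339 / (12.0 + 3.339) = 44.5 × 3.339/15.34 = 9.69 V.
(Unloaded it would have been 17.0 V.)

V_out ≈ 9.69 V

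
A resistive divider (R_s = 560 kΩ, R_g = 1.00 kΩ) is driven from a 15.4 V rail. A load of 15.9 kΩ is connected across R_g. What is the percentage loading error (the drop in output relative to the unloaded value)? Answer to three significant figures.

The divider's output (Thévenin) resistance is R_s‖R_g = 0.9982 kΩ.
Fractional drop under load = R_th/(R_th + R_L) = 0.9982 / (0.9982 + 15.9) = 0.05907.
So the output falls by 5.91 %.

5.91 %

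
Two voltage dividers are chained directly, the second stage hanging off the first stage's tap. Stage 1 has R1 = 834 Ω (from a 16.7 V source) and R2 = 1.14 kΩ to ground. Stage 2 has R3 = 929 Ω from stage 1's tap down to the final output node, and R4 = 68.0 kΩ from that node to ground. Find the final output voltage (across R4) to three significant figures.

V_out ≈ 9.45 V

Stage 2 presents R3+R4 = 68930 Ω as a load on stage 1's tap.
Stage 1's lower leg becomes R2‖(R3+R4) = 1121 Ω, so V_mid = 16.7 × 1121/1955 = 9.577 V.
Stage 2 is itself unloaded: V_out = V_mid × R4/(R3+R4) = 9.577 × 68000/68930 = 9.45 V.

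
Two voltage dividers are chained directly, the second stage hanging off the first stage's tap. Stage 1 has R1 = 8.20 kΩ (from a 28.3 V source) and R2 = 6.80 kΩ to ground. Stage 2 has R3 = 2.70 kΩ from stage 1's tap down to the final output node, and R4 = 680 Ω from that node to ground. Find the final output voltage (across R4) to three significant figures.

Stage 2 presents R3+R4 = 3380 Ω as a load on stage 1's tap.
Stage 1's lower leg becomes R2‖(R3+R4) = 2258 Ω, so V_mid = 28.3 × 2258/10460 = 6.110 V.
Stage 2 is itself unloaded: V_out = V_mid × R4/(R3+R4) = 6.110 × 680/3380 = 1.23 V.

V_out ≈ 1.23 V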